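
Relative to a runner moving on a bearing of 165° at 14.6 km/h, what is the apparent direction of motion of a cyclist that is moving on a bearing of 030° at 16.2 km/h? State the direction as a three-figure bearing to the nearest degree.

009°

Taking east as x and north as y: cyclist velocity = (8.100, 14.030) km/h; runner velocity = (3.779, -14.103) km/h.
Velocity of cyclist relative to runner = (8.100, 14.030) − (3.779, -14.103) = (4.321, 28.132) km/h.
Bearing = atan2(4.32, 28.13) = 8.73° clockwise from north.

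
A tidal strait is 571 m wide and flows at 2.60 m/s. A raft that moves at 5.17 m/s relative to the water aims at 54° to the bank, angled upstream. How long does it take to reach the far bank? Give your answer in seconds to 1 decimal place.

136.5 s

The component of the raft's velocity perpendicular to the bank is 5.17 × sin 54° = 4.183 m/s.
Only the cross-stream component determines the crossing time; the current contributes nothing perpendicular to the bank.
Time = 571 / 4.183 = 136.517 s.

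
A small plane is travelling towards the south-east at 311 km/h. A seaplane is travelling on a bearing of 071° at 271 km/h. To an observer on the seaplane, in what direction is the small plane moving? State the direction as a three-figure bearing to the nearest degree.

187°

Taking east as x and north as y: small plane velocity = (219.910, -219.910) km/h; seaplane velocity = (256.236, 88.229) km/h.
Velocity of small plane relative to seaplane = (219.910, -219.910) − (256.236, 88.229) = (-36.325, -308.139) km/h.
Bearing = atan2(-36.33, -308.14) = 186.72° clockwise from north.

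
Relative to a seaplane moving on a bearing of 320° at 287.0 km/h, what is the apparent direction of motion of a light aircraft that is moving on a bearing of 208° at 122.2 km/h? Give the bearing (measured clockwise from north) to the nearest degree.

Taking east as x and north as y: light aircraft velocity = (-57.369, -107.896) km/h; seaplane velocity = (-184.480, 219.855) km/h.
Velocity of light aircraft relative to seaplane = (-57.369, -107.896) − (-184.480, 219.855) = (127.111, -327.751) km/h.
Bearing = atan2(127.11, -327.75) = 158.80° clockwise from north.

159°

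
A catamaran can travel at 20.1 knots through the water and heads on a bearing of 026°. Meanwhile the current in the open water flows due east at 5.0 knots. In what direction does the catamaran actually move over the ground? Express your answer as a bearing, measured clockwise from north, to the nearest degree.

Taking east as x and north as y: velocity relative to the water = (8.811, 18.066) knots; the water relative to ground = (5.000, 0.000) knots.
Velocity relative to ground = (8.811, 18.066) + (5.000, 0.000) = (13.811, 18.066) knots.
Bearing = atan2(13.81, 18.07) = 37.40° clockwise from north.

037°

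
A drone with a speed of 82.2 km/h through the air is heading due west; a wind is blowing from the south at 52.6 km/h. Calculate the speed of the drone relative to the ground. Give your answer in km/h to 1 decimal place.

Taking east as x and north as y: velocity relative to the air = (-82.200, 0.000) km/h; the air relative to ground = (0.000, 52.600) km/h.
Velocity relative to ground = (-82.200, 0.000) + (0.000, 52.600) = (-82.200, 52.600) km/h.
Speed = |(-82.200, 52.600)| = 97.589 km/h.

97.6 km/h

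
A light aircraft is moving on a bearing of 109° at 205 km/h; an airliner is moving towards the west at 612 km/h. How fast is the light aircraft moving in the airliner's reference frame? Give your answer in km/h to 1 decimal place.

808.6 km/h

Taking east as x and north as y: light aircraft velocity = (193.831, -66.741) km/h; airliner velocity = (-612.000, 0.000) km/h.
Velocity of light aircraft relative to airliner = (193.831, -66.741) − (-612.000, 0.000) = (805.831, -66.741) km/h.
Magnitude = |(805.831, -66.741)| = 808.590 km/h.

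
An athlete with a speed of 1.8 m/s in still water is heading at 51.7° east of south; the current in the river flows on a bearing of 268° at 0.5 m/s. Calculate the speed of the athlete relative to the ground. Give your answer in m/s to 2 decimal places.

1.46 m/s

Taking east as x and north as y: velocity relative to the water = (1.413, -1.116) m/s; the water relative to ground = (-0.500, -0.017) m/s.
Velocity relative to ground = (1.413, -1.116) + (-0.500, -0.017) = (0.913, -1.133) m/s.
Speed = |(0.913, -1.133)| = 1.455 m/s.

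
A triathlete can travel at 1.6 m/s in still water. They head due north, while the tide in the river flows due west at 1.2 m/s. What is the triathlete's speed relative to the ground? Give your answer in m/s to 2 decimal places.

Taking east as x and north as y: velocity relative to the water = (0.000, 1.600) m/s; the water relative to ground = (-1.200, 0.000) m/s.
Velocity relative to ground = (0.000, 1.600) + (-1.200, 0.000) = (-1.200, 1.600) m/s.
Speed = |(-1.200, 1.600)| = 2.000 m/s.

2.00 m/s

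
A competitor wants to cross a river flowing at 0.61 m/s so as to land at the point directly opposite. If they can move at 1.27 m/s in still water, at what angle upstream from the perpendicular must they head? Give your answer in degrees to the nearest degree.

29°

To cancel the current, the upstream component of the competitor's velocity must equal the flow: 1.27 sin θ = 0.61.
sin θ = 0.61 / 1.27 = 0.4803.
θ = arcsin(0.4803) = 28.706°.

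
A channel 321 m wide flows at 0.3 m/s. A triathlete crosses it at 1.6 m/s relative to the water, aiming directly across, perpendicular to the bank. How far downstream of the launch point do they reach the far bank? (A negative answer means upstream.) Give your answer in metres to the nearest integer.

Perpendicular speed = 1.600 m/s; crossing time = 321 / 1.600 = 200.625 s.
Net downstream speed = 0.300 m/s.
Drift = 0.300 × 200.625 = 60.188 m (downstream).

60 m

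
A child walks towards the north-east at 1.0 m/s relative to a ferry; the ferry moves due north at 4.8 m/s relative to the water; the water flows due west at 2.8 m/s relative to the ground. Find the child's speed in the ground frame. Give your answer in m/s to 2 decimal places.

5.89 m/s

In east/north components (m/s): child relative to ferry = (0.707, 0.707); ferry relative to water = (0.000, 4.800); water relative to ground = (-2.800, 0.000).
Sum = (-2.093, 5.507) m/s.
Speed = |(-2.093, 5.507)| = 5.891 m/s.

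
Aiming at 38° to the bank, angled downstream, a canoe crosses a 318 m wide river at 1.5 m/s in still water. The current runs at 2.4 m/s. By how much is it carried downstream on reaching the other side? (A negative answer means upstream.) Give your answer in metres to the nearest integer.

1233 m

Perpendicular speed = 0.923 m/s; crossing time = 318 / 0.923 = 344.345 s.
Net downstream speed = 3.582 m/s.
Drift = 3.582 × 344.345 = 1233.450 m (downstream).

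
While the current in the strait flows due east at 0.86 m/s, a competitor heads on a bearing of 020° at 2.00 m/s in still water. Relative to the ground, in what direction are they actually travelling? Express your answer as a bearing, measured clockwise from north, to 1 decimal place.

Taking east as x and north as y: velocity relative to the water = (0.684, 1.879) m/s; the water relative to ground = (0.860, 0.000) m/s.
Velocity relative to ground = (0.684, 1.879) + (0.860, 0.000) = (1.544, 1.879) m/s.
Bearing = atan2(1.54, 1.88) = 39.41° clockwise from north.

039.4°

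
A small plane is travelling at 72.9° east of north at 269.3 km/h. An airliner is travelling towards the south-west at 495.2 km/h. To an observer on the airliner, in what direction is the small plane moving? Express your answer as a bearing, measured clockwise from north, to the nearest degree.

Taking east as x and north as y: small plane velocity = (257.395, 79.185) km/h; airliner velocity = (-350.159, -350.159) km/h.
Velocity of small plane relative to airliner = (257.395, 79.185) − (-350.159, -350.159) = (607.554, 429.344) km/h.
Bearing = atan2(607.55, 429.34) = 54.75° clockwise from north.

055°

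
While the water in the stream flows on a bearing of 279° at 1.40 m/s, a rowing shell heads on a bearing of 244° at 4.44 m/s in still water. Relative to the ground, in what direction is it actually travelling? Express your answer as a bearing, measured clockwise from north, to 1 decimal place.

252.2°

Taking east as x and north as y: velocity relative to the water = (-3.991, -1.946) m/s; the water relative to ground = (-1.383, 0.219) m/s.
Velocity relative to ground = (-3.991, -1.946) + (-1.383, 0.219) = (-5.373, -1.727) m/s.
Bearing = atan2(-5.37, -1.73) = 252.18° clockwise from north.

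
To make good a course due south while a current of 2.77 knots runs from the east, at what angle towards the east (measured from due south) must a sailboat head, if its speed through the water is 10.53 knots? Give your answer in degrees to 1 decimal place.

15.3°

The current pushes perpendicular to the desired track; the heading must have a component into the current equal to 2.77 knots: 10.53 sin θ = 2.77.
sin θ = 0.2631, so θ = 15.252°.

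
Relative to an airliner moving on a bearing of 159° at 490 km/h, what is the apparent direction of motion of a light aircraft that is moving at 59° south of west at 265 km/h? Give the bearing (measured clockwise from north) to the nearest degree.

306°

Taking east as x and north as y: light aircraft velocity = (-136.485, -227.149) km/h; airliner velocity = (175.600, -457.454) km/h.
Velocity of light aircraft relative to airliner = (-136.485, -227.149) − (175.600, -457.454) = (-312.085, 230.305) km/h.
Bearing = atan2(-312.09, 230.31) = 306.43° clockwise from north.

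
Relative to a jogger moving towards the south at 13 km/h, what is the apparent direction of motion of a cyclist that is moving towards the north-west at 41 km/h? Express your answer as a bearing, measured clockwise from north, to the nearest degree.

Taking east as x and north as y: cyclist velocity = (-28.991, 28.991) km/h; jogger velocity = (0.000, -13.000) km/h.
Velocity of cyclist relative to jogger = (-28.991, 28.991) − (0.000, -13.000) = (-28.991, 41.991) km/h.
Bearing = atan2(-28.99, 41.99) = 325.38° clockwise from north.

325°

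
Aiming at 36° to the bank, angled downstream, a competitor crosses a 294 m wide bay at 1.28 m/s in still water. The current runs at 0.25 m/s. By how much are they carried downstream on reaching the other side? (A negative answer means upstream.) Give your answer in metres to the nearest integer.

502 m

Perpendicular speed = 0.752 m/s; crossing time = 294 / 0.752 = 390.768 s.
Net downstream speed = 1.286 m/s.
Drift = 1.286 × 390.768 = 502.348 m (downstream).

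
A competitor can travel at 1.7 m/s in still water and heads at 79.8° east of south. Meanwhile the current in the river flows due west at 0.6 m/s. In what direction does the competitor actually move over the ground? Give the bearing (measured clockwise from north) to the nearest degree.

Taking east as x and north as y: velocity relative to the water = (1.673, -0.301) m/s; the water relative to ground = (-0.600, 0.000) m/s.
Velocity relative to ground = (1.673, -0.301) + (-0.600, 0.000) = (1.073, -0.301) m/s.
Bearing = atan2(1.07, -0.30) = 105.67° clockwise from north.

106°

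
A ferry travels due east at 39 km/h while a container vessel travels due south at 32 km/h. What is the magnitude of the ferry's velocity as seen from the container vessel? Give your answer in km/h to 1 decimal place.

Taking east as x and north as y: ferry velocity = (39.000, 0.000) km/h; container vessel velocity = (0.000, -32.000) km/h.
Velocity of ferry relative to container vessel = (39.000, 0.000) − (0.000, -32.000) = (39.000, 32.000) km/h.
Magnitude = |(39.000, 32.000)| = 50.448 km/h.

50.4 km/h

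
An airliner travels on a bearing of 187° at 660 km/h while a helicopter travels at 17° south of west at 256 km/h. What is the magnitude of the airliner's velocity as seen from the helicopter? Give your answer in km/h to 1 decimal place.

Taking east as x and north as y: airliner velocity = (-80.434, -655.080) km/h; helicopter velocity = (-244.814, -74.847) km/h.
Velocity of airliner relative to helicopter = (-80.434, -655.080) − (-244.814, -74.847) = (164.380, -580.233) km/h.
Magnitude = |(164.380, -580.233)| = 603.068 km/h.

603.1 km/h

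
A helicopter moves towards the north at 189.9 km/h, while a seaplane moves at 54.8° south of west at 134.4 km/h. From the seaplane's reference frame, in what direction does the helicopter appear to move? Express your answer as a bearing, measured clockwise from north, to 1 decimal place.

Taking east as x and north as y: helicopter velocity = (0.000, 189.900) km/h; seaplane velocity = (-77.473, -109.824) km/h.
Velocity of helicopter relative to seaplane = (0.000, 189.900) − (-77.473, -109.824) = (77.473, 299.724) km/h.
Bearing = atan2(77.47, 299.72) = 14.49° clockwise from north.

014.5°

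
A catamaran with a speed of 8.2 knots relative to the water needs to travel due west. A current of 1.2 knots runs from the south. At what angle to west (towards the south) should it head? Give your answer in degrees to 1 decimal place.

8.4°

The current pushes perpendicular to the desired track; the heading must have a component into the current equal to 1.2 knots: 8.2 sin θ = 1.2.
sin θ = 0.1463, so θ = 8.415°.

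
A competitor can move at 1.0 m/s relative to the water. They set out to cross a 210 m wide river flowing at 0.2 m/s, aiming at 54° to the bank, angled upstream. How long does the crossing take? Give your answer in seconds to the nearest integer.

260 s

The component of the competitor's velocity perpendicular to the bank is 1.0 × sin 54° = 0.809 m/s.
The flow acts along the bank and has no component across it.
Time = 210 / 0.809 = 259.574 s.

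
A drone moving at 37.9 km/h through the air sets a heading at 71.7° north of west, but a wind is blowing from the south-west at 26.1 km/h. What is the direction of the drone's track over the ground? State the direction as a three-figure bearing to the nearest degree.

007°

Taking east as x and north as y: velocity relative to the air = (-11.900, 35.983) km/h; the air relative to ground = (18.455, 18.455) km/h.
Velocity relative to ground = (-11.900, 35.983) + (18.455, 18.455) = (6.555, 54.439) km/h.
Bearing = atan2(6.56, 54.44) = 6.87° clockwise from north.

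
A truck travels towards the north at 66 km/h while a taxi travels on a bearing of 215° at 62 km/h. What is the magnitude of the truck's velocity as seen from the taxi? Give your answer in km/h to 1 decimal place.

Taking east as x and north as y: truck velocity = (0.000, 66.000) km/h; taxi velocity = (-35.562, -50.787) km/h.
Velocity of truck relative to taxi = (0.000, 66.000) − (-35.562, -50.787) = (35.562, 116.787) km/h.
Magnitude = |(35.562, 116.787)| = 122.082 km/h.

122.1 km/h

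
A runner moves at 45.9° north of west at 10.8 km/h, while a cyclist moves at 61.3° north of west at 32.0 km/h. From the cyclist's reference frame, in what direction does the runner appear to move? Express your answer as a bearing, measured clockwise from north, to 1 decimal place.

158.9°

Taking east as x and north as y: runner velocity = (-7.516, 7.756) km/h; cyclist velocity = (-15.367, 28.069) km/h.
Velocity of runner relative to cyclist = (-7.516, 7.756) − (-15.367, 28.069) = (7.851, -20.313) km/h.
Bearing = atan2(7.85, -20.31) = 158.87° clockwise from north.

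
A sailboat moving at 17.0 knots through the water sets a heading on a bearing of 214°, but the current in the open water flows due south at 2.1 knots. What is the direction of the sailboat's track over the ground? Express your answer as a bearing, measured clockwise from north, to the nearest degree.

Taking east as x and north as y: velocity relative to the water = (-9.506, -14.094) knots; the water relative to ground = (0.000, -2.100) knots.
Velocity relative to ground = (-9.506, -14.094) + (0.000, -2.100) = (-9.506, -16.194) knots.
Bearing = atan2(-9.51, -16.19) = 210.41° clockwise from north.

210°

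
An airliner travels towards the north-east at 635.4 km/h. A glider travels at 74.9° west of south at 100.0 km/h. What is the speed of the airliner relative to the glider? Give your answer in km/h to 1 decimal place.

723.8 km/h

Taking east as x and north as y: airliner velocity = (449.296, 449.296) km/h; glider velocity = (-96.547, -26.050) km/h.
Velocity of airliner relative to glider = (449.296, 449.296) − (-96.547, -26.050) = (545.843, 475.346) km/h.
Magnitude = |(545.843, 475.346)| = 723.808 km/h.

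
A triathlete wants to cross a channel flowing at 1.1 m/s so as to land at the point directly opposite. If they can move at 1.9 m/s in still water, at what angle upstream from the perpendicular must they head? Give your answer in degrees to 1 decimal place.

To cancel the current, the upstream component of the triathlete's velocity must equal the flow: 1.9 sin θ = 1.1.
sin θ = 1.1 / 1.9 = 0.5789.
θ = arcsin(0.5789) = 35.377°.

35.4°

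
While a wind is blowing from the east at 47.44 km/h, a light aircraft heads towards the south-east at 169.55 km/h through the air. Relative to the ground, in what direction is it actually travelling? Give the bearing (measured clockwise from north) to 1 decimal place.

Taking east as x and north as y: velocity relative to the air = (119.890, -119.890) km/h; the air relative to ground = (-47.440, 0.000) km/h.
Velocity relative to ground = (119.890, -119.890) + (-47.440, 0.000) = (72.450, -119.890) km/h.
Bearing = atan2(72.45, -119.89) = 148.86° clockwise from north.

148.9°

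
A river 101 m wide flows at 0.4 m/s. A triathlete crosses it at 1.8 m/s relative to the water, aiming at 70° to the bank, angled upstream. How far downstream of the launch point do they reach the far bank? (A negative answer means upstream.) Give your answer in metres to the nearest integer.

Perpendicular speed = 1.691 m/s; crossing time = 101 / 1.691 = 59.712 s.
Net downstream speed = -0.216 m/s.
Drift = -0.216 × 59.712 = -12.876 m (upstream).

-13 m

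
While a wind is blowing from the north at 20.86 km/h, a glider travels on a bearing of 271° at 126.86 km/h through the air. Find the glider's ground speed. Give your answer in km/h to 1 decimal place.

Taking east as x and north as y: velocity relative to the air = (-126.841, 2.214) km/h; the air relative to ground = (0.000, -20.860) km/h.
Velocity relative to ground = (-126.841, 2.214) + (0.000, -20.860) = (-126.841, -18.646) km/h.
Speed = |(-126.841, -18.646)| = 128.204 km/h.

128.2 km/h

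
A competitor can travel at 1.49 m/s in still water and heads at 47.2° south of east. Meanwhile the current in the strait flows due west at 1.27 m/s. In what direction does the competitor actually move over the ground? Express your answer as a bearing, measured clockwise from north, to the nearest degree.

193°

Taking east as x and north as y: velocity relative to the water = (1.012, -1.093) m/s; the water relative to ground = (-1.270, 0.000) m/s.
Velocity relative to ground = (1.012, -1.093) + (-1.270, 0.000) = (-0.258, -1.093) m/s.
Bearing = atan2(-0.26, -1.09) = 193.26° clockwise from north.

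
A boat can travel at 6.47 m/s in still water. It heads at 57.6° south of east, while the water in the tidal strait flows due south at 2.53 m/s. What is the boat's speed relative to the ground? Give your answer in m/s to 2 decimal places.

Taking east as x and north as y: velocity relative to the water = (3.467, -5.463) m/s; the water relative to ground = (0.000, -2.530) m/s.
Velocity relative to ground = (3.467, -5.463) + (0.000, -2.530) = (3.467, -7.993) m/s.
Speed = |(3.467, -7.993)| = 8.712 m/s.

8.71 m/s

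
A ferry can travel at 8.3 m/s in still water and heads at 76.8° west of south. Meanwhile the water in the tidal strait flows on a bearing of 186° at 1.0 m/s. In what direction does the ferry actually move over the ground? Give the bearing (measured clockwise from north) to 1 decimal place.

Taking east as x and north as y: velocity relative to the water = (-8.081, -1.895) m/s; the water relative to ground = (-0.105, -0.995) m/s.
Velocity relative to ground = (-8.081, -1.895) + (-0.105, -0.995) = (-8.185, -2.890) m/s.
Bearing = atan2(-8.19, -2.89) = 250.55° clockwise from north.

250.6°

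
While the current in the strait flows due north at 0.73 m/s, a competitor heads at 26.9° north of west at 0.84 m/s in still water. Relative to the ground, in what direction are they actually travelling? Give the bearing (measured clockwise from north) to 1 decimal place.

Taking east as x and north as y: velocity relative to the water = (-0.749, 0.380) m/s; the water relative to ground = (0.000, 0.730) m/s.
Velocity relative to ground = (-0.749, 0.380) + (0.000, 0.730) = (-0.749, 1.110) m/s.
Bearing = atan2(-0.75, 1.11) = 325.99° clockwise from north.

326.0°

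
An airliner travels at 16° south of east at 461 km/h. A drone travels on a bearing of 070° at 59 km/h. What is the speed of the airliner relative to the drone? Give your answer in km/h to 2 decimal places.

Taking east as x and north as y: airliner velocity = (443.142, -127.069) km/h; drone velocity = (55.442, 20.179) km/h.
Velocity of airliner relative to drone = (443.142, -127.069) − (55.442, 20.179) = (387.700, -147.248) km/h.
Magnitude = |(387.700, -147.248)| = 414.721 km/h.

414.72 km/h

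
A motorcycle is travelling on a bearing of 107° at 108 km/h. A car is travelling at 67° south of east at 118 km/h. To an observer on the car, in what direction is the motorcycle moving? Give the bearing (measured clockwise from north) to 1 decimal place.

Taking east as x and north as y: motorcycle velocity = (103.281, -31.576) km/h; car velocity = (46.106, -108.620) km/h.
Velocity of motorcycle relative to car = (103.281, -31.576) − (46.106, -108.620) = (57.175, 77.043) km/h.
Bearing = atan2(57.17, 77.04) = 36.58° clockwise from north.

036.6°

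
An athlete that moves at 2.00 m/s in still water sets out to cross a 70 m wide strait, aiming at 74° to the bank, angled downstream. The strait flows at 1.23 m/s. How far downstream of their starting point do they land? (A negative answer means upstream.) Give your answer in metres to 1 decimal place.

Perpendicular speed = 1.923 m/s; crossing time = 70 / 1.923 = 36.410 s.
Net downstream speed = 1.781 m/s.
Drift = 1.781 × 36.410 = 64.857 m (downstream).

64.9 m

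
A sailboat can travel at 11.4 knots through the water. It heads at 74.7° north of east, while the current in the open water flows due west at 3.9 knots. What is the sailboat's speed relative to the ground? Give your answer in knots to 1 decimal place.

Taking east as x and north as y: velocity relative to the water = (3.008, 10.996) knots; the water relative to ground = (-3.900, 0.000) knots.
Velocity relative to ground = (3.008, 10.996) + (-3.900, 0.000) = (-0.892, 10.996) knots.
Speed = |(-0.892, 10.996)| = 11.032 knots.

11.0 knots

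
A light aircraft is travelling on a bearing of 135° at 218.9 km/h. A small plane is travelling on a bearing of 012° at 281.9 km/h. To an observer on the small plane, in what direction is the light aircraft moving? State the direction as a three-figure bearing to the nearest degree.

Taking east as x and north as y: light aircraft velocity = (154.786, -154.786) km/h; small plane velocity = (58.610, 275.740) km/h.
Velocity of light aircraft relative to small plane = (154.786, -154.786) − (58.610, 275.740) = (96.175, -430.525) km/h.
Bearing = atan2(96.18, -430.53) = 167.41° clockwise from north.

167°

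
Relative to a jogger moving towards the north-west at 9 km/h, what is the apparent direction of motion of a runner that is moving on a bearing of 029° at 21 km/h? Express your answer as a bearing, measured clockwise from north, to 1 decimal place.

Taking east as x and north as y: runner velocity = (10.181, 18.367) km/h; jogger velocity = (-6.364, 6.364) km/h.
Velocity of runner relative to jogger = (10.181, 18.367) − (-6.364, 6.364) = (16.545, 12.003) km/h.
Bearing = atan2(16.54, 12.00) = 54.04° clockwise from north.

054.0°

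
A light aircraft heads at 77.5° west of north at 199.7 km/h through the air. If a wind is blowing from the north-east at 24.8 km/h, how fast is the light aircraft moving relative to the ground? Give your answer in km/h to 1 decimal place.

Taking east as x and north as y: velocity relative to the air = (-194.966, 43.223) km/h; the air relative to ground = (-17.536, -17.536) km/h.
Velocity relative to ground = (-194.966, 43.223) + (-17.536, -17.536) = (-212.503, 25.687) km/h.
Speed = |(-212.503, 25.687)| = 214.049 km/h.

214.0 km/h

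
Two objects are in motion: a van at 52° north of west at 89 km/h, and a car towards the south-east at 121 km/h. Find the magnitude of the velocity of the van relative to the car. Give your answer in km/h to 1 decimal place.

209.6 km/h

Taking east as x and north as y: van velocity = (-54.794, 70.133) km/h; car velocity = (85.560, -85.560) km/h.
Velocity of van relative to car = (-54.794, 70.133) − (85.560, -85.560) = (-140.354, 155.693) km/h.
Magnitude = |(-140.354, 155.693)| = 209.617 km/h.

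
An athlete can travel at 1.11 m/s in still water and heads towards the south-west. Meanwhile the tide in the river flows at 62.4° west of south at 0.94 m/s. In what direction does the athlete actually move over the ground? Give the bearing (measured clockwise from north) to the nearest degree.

233°

Taking east as x and north as y: velocity relative to the water = (-0.785, -0.785) m/s; the water relative to ground = (-0.833, -0.435) m/s.
Velocity relative to ground = (-0.785, -0.785) + (-0.833, -0.435) = (-1.618, -1.220) m/s.
Bearing = atan2(-1.62, -1.22) = 232.97° clockwise from north.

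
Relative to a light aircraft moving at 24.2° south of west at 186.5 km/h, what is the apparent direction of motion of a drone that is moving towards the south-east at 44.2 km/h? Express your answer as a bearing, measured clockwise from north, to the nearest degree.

Taking east as x and north as y: drone velocity = (31.254, -31.254) km/h; light aircraft velocity = (-170.110, -76.451) km/h.
Velocity of drone relative to light aircraft = (31.254, -31.254) − (-170.110, -76.451) = (201.365, 45.197) km/h.
Bearing = atan2(201.36, 45.20) = 77.35° clockwise from north.

077°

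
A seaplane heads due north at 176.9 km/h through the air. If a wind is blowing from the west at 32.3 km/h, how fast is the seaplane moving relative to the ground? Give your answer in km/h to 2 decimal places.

Taking east as x and north as y: velocity relative to the air = (0.000, 176.900) km/h; the air relative to ground = (32.300, 0.000) km/h.
Velocity relative to ground = (0.000, 176.900) + (32.300, 0.000) = (32.300, 176.900) km/h.
Speed = |(32.300, 176.900)| = 179.825 km/h.

179.82 km/h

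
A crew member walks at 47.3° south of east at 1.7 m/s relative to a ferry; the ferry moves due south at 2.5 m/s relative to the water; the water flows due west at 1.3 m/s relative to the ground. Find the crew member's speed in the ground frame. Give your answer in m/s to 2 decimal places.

3.75 m/s

In east/north components (m/s): crew member relative to ferry = (1.153, -1.249); ferry relative to water = (0.000, -2.500); water relative to ground = (-1.300, 0.000).
Sum = (-0.147, -3.749) m/s.
Speed = |(-0.147, -3.749)| = 3.752 m/s.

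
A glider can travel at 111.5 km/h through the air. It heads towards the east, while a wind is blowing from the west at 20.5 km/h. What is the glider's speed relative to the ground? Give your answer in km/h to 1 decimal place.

Taking east as x and north as y: velocity relative to the air = (111.500, 0.000) km/h; the air relative to ground = (20.500, 0.000) km/h.
Velocity relative to ground = (111.500, 0.000) + (20.500, 0.000) = (132.000, 0.000) km/h.
Speed = |(132.000, 0.000)| = 132.000 km/h.

132.0 km/h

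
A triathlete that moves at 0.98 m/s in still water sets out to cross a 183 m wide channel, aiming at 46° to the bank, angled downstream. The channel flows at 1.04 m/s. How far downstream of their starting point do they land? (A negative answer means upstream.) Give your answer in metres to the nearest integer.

Perpendicular speed = 0.705 m/s; crossing time = 183 / 0.705 = 259.592 s.
Net downstream speed = 1.721 m/s.
Drift = 1.721 × 259.592 = 446.696 m (downstream).

447 m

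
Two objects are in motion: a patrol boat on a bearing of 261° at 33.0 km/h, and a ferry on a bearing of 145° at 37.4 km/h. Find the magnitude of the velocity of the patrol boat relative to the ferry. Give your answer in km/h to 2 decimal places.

Taking east as x and north as y: patrol boat velocity = (-32.594, -5.162) km/h; ferry velocity = (21.452, -30.636) km/h.
Velocity of patrol boat relative to ferry = (-32.594, -5.162) − (21.452, -30.636) = (-54.045, 25.474) km/h.
Magnitude = |(-54.045, 25.474)| = 59.748 km/h.

59.75 km/h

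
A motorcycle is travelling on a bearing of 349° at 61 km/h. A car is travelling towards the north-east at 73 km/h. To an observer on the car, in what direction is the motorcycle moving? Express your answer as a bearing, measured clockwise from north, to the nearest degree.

277°

Taking east as x and north as y: motorcycle velocity = (-11.639, 59.879) km/h; car velocity = (51.619, 51.619) km/h.
Velocity of motorcycle relative to car = (-11.639, 59.879) − (51.619, 51.619) = (-63.258, 8.260) km/h.
Bearing = atan2(-63.26, 8.26) = 277.44° clockwise from north.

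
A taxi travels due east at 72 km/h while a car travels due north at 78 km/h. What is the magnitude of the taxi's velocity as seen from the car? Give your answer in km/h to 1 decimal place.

Taking east as x and north as y: taxi velocity = (72.000, 0.000) km/h; car velocity = (0.000, 78.000) km/h.
Velocity of taxi relative to car = (72.000, 0.000) − (0.000, 78.000) = (72.000, -78.000) km/h.
Magnitude = |(72.000, -78.000)| = 106.151 km/h.

106.2 km/h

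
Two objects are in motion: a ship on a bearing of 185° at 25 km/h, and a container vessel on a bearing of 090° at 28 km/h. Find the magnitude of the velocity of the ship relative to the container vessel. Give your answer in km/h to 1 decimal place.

Taking east as x and north as y: ship velocity = (-2.179, -24.905) km/h; container vessel velocity = (28.000, 0.000) km/h.
Velocity of ship relative to container vessel = (-2.179, -24.905) − (28.000, 0.000) = (-30.179, -24.905) km/h.
Magnitude = |(-30.179, -24.905)| = 39.128 km/h.

39.1 km/h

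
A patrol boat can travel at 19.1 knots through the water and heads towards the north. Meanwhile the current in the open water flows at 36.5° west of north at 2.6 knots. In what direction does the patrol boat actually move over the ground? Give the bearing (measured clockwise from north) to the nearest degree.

356°

Taking east as x and north as y: velocity relative to the water = (0.000, 19.100) knots; the water relative to ground = (-1.547, 2.090) knots.
Velocity relative to ground = (0.000, 19.100) + (-1.547, 2.090) = (-1.547, 21.190) knots.
Bearing = atan2(-1.55, 21.19) = 355.83° clockwise from north.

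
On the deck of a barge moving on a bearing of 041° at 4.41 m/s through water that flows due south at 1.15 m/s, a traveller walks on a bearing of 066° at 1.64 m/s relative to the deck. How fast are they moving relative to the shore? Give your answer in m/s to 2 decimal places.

In east/north components (m/s): traveller relative to barge = (1.498, 0.667); barge relative to water = (2.893, 3.328); water relative to ground = (0.000, -1.150).
Sum = (4.391, 2.845) m/s.
Speed = |(4.391, 2.845)| = 5.233 m/s.

5.23 m/s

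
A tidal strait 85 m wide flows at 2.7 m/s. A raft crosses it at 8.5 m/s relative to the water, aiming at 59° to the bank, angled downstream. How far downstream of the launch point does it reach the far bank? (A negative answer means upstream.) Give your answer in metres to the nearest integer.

83 m

Perpendicular speed = 7.286 m/s; crossing time = 85 / 7.286 = 11.666 s.
Net downstream speed = 7.078 m/s.
Drift = 7.078 × 11.666 = 82.572 m (downstream).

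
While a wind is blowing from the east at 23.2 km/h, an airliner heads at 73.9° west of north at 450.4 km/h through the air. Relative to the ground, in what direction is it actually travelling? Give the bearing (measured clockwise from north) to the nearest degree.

Taking east as x and north as y: velocity relative to the air = (-432.735, 124.903) km/h; the air relative to ground = (-23.200, 0.000) km/h.
Velocity relative to ground = (-432.735, 124.903) + (-23.200, 0.000) = (-455.935, 124.903) km/h.
Bearing = atan2(-455.93, 124.90) = 285.32° clockwise from north.

285°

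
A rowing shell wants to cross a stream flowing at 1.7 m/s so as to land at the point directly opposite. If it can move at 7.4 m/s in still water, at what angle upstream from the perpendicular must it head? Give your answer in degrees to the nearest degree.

To cancel the current, the upstream component of the rowing shell's velocity must equal the flow: 7.4 sin θ = 1.7.
sin θ = 1.7 / 7.4 = 0.2297.
θ = arcsin(0.2297) = 13.281°.

13°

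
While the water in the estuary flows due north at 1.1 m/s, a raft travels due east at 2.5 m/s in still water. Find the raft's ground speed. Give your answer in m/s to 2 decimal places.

Taking east as x and north as y: velocity relative to the water = (2.500, 0.000) m/s; the water relative to ground = (0.000, 1.100) m/s.
Velocity relative to ground = (2.500, 0.000) + (0.000, 1.100) = (2.500, 1.100) m/s.
Speed = |(2.500, 1.100)| = 2.731 m/s.

2.73 m/s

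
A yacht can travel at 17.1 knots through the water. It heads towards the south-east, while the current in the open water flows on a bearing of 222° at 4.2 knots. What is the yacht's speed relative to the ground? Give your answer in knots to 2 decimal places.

Taking east as x and north as y: velocity relative to the water = (12.092, -12.092) knots; the water relative to ground = (-2.810, -3.121) knots.
Velocity relative to ground = (12.092, -12.092) + (-2.810, -3.121) = (9.281, -15.213) knots.
Speed = |(9.281, -15.213)| = 17.820 knots.

17.82 knots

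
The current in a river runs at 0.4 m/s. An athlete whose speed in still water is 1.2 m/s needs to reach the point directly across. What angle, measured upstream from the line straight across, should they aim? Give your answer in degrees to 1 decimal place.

19.5°

To cancel the current, the upstream component of the athlete's velocity must equal the flow: 1.2 sin θ = 0.4.
sin θ = 0.4 / 1.2 = 0.3333.
θ = arcsin(0.3333) = 19.471°.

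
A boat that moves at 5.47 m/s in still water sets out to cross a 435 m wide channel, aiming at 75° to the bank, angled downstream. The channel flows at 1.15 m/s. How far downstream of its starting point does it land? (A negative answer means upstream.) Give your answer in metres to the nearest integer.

Perpendicular speed = 5.284 m/s; crossing time = 435 / 5.284 = 82.330 s.
Net downstream speed = 2.566 m/s.
Drift = 2.566 × 82.330 = 211.237 m (downstream).

211 m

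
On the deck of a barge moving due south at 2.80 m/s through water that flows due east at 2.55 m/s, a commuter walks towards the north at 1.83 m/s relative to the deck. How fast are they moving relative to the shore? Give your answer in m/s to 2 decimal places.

In east/north components (m/s): commuter relative to barge = (0.000, 1.830); barge relative to water = (0.000, -2.800); water relative to ground = (2.550, 0.000).
Sum = (2.550, -0.970) m/s.
Speed = |(2.550, -0.970)| = 2.728 m/s.

2.73 m/s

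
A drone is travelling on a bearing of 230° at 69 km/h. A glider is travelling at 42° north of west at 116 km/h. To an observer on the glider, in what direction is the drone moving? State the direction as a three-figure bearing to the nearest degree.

165°

Taking east as x and north as y: drone velocity = (-52.857, -44.352) km/h; glider velocity = (-86.205, 77.619) km/h.
Velocity of drone relative to glider = (-52.857, -44.352) − (-86.205, 77.619) = (33.348, -121.971) km/h.
Bearing = atan2(33.35, -121.97) = 164.71° clockwise from north.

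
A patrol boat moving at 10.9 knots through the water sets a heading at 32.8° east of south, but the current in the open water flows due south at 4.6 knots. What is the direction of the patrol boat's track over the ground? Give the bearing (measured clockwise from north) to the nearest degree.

157°

Taking east as x and north as y: velocity relative to the water = (5.905, -9.162) knots; the water relative to ground = (0.000, -4.600) knots.
Velocity relative to ground = (5.905, -9.162) + (0.000, -4.600) = (5.905, -13.762) knots.
Bearing = atan2(5.90, -13.76) = 156.78° clockwise from north.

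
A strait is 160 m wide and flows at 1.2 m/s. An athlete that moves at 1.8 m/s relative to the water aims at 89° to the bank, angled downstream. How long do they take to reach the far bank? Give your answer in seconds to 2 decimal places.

88.90 s

The component of the athlete's velocity perpendicular to the bank is 1.8 × sin 89° = 1.800 m/s.
The flow acts along the bank and has no component across it.
Time = 160 / 1.800 = 88.902 s.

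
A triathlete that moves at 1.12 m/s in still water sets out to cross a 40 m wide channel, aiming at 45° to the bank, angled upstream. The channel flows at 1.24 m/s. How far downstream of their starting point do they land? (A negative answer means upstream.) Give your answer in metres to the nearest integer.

23 m

Perpendicular speed = 0.792 m/s; crossing time = 40 / 0.792 = 50.508 s.
Net downstream speed = 0.448 m/s.
Drift = 0.448 × 50.508 = 22.629 m (downstream).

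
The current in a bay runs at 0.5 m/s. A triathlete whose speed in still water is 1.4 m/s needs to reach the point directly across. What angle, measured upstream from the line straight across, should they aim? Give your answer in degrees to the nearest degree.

21°

To cancel the current, the upstream component of the triathlete's velocity must equal the flow: 1.4 sin θ = 0.5.
sin θ = 0.5 / 1.4 = 0.3571.
θ = arcsin(0.3571) = 20.925°.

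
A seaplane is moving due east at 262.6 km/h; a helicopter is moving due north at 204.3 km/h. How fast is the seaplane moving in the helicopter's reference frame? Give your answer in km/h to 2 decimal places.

Taking east as x and north as y: seaplane velocity = (262.600, 0.000) km/h; helicopter velocity = (0.000, 204.300) km/h.
Velocity of seaplane relative to helicopter = (262.600, 0.000) − (0.000, 204.300) = (262.600, -204.300) km/h.
Magnitude = |(262.600, -204.300)| = 332.712 km/h.

332.71 km/h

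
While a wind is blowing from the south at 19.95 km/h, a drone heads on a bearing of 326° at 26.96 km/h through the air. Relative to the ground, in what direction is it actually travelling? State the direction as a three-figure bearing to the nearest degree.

Taking east as x and north as y: velocity relative to the air = (-15.076, 22.351) km/h; the air relative to ground = (0.000, 19.950) km/h.
Velocity relative to ground = (-15.076, 22.351) + (0.000, 19.950) = (-15.076, 42.301) km/h.
Bearing = atan2(-15.08, 42.30) = 340.38° clockwise from north.

340°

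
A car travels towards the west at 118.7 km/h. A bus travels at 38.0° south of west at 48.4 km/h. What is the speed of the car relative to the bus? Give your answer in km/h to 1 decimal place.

85.9 km/h

Taking east as x and north as y: car velocity = (-118.700, 0.000) km/h; bus velocity = (-38.140, -29.798) km/h.
Velocity of car relative to bus = (-118.700, 0.000) − (-38.140, -29.798) = (-80.560, 29.798) km/h.
Magnitude = |(-80.560, 29.798)| = 85.895 km/h.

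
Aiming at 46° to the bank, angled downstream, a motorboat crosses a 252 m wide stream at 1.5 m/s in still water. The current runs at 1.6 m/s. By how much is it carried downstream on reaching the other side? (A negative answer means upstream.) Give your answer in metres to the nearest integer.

Perpendicular speed = 1.079 m/s; crossing time = 252 / 1.079 = 233.547 s.
Net downstream speed = 2.642 m/s.
Drift = 2.642 × 233.547 = 617.030 m (downstream).

617 m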